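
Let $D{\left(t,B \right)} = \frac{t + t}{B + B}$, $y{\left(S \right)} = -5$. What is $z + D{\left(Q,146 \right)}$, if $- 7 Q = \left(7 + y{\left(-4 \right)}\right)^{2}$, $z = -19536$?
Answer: $- \frac{9982898}{511} \approx -19536.0$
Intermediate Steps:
$Q = - \frac{4}{7}$ ($Q = - \frac{\left(7 - 5\right)^{2}}{7} = - \frac{2^{2}}{7} = \left(- \frac{1}{7}\right) 4 = - \frac{4}{7} \approx -0.57143$)
$D{\left(t,B \right)} = \frac{t}{B}$ ($D{\left(t,B \right)} = \frac{2 t}{2 B} = 2 t \frac{1}{2 B} = \frac{t}{B}$)
$z + D{\left(Q,146 \right)} = -19536 - \frac{4}{7 \cdot 146} = -19536 - \frac{2}{511} = - \frac{9982898}{511}$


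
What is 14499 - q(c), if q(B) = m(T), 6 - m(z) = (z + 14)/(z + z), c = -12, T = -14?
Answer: 14493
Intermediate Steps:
m(z) = 6 - (14 + z)/(2*z) (m(z) = 6 - (z + 14)/(z + z) = 6 - (14 + z)/(2*z))
q(B) = 6 (q(B) = 11/2 - 7/(-14) = 11/2 - 7*(-1/14) = 11/2 + ½ = 6)
14499 - q(c) = 14499 - 1*6 = 14499 - 6 = 14493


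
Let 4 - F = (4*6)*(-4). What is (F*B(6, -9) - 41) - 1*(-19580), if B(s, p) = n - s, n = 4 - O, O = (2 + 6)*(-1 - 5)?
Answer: 24139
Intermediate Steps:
O = -48 (O = 8*(-6) = -48)
F = 100 (F = 4 - 4*6*(-4) = 4 - 24*(-4) = 4 - 1*(-96) = 4 + 96 = 100)
n = 52 (n = 4 - 1*(-48) = 4 + 48 = 52)
B(s, p) = 52 - s
(F*B(6, -9) - 41) - 1*(-19580) = (100*(52 - 1*6) - 41) - 1*(-19580) = (100*(52 - 6) - 41) + 19580 = (100*46 - 41) + 19580 = (4600 - 41) + 19580 = 4559 + 19580 = 24139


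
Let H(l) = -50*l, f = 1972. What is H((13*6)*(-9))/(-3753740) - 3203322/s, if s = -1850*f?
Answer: 297409652607/342359856700 ≈ 0.86870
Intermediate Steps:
s = -3648200 (s = -1850*1972 = -3648200)
H((13*6)*(-9))/(-3753740) - 3203322/s = -50*13*6*(-9)/(-3753740) - 3203322/(-3648200) = -3900*(-9)*(-1/3753740) - 3203322*(-1/3648200) = -50*(-702)*(-1/3753740) + 1601661/1824100 = 35100*(-1/3753740) + 1601661/1824100 = -1755/187687 + 1601661/1824100 = 297409652607/342359856700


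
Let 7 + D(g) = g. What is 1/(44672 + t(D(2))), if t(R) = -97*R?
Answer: 1/45157 ≈ 2.2145e-5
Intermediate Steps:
D(g) = -7 + g
1/(44672 + t(D(2))) = 1/(44672 - 97*(-7 + 2)) = 1/(44672 - 97*(-5)) = 1/(44672 + 485) = 1/45157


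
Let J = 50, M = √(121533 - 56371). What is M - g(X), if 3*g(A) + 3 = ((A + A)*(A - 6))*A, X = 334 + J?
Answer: -37158911 + √65162 ≈ -3.7159e+7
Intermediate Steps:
M = √65162 ≈ 255.27
X = 384 (X = 334 + 50 = 384)
g(A) = -1 + 2*A²*(-6 + A)/3 (g(A) = -1 + (((A + A)*(A - 6))*A)/3 = -1 + (((2*A)*(-6 + A))*A)/3 = -1 + ((2*A*(-6 + A))*A)/3 = -1 + (2*A²*(-6 + A))/3 = -1 + 2*A²*(-6 + A)/3)
M - g(X) = √65162 - (-1 - 4*384² + (⅔)*384³) = √65162 - (-1 - 4*147456 + (⅔)*56623104) = √65162 - (-1 - 589824 + 37748736) = √65162 - 1*37158911 = √65162 - 37158911 = -37158911 + √65162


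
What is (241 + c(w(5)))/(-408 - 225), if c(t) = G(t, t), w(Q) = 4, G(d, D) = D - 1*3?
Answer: -242/633 ≈ -0.38231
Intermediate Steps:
G(d, D) = -3 + D (G(d, D) = D - 3 = -3 + D)
c(t) = -3 + t
(241 + c(w(5)))/(-408 - 225) = (241 + (-3 + 4))/(-408 - 225) = (241 + 1)/(-633) = 242*(-1/633) = -242/633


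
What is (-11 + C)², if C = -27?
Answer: 1444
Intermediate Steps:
(-11 + C)² = (-11 - 27)² = (-38)² = 1444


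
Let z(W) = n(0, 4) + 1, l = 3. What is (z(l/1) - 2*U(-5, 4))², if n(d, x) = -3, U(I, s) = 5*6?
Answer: 3844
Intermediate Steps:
U(I, s) = 30
z(W) = -2 (z(W) = -3 + 1 = -2)
(z(l/1) - 2*U(-5, 4))² = (-2 - 2*30)² = (-2 - 60)² = (-62)² = 3844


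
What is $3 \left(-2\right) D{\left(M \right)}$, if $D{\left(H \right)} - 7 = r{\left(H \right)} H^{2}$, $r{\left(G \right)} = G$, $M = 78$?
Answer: $-2847354$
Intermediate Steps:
$D{\left(H \right)} = 7 + H^{3}$ ($D{\left(H \right)} = 7 + H H^{2} = 7 + H^{3}$)
$3 \left(-2\right) D{\left(M \right)} = 3 \left(-2\right) \left(7 + 78^{3}\right) = - 6 \left(7 + 474552\right) = \left(-6\right) 474559 = -2847354$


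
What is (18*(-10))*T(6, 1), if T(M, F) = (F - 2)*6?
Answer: 1080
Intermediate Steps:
T(M, F) = -12 + 6*F (T(M, F) = (-2 + F)*6 = -12 + 6*F)
(18*(-10))*T(6, 1) = (18*(-10))*(-12 + 6*1) = -180*(-12 + 6) = -180*(-6) = 1080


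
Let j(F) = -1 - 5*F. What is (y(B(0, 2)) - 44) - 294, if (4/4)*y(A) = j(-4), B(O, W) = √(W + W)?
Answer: -319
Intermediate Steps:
B(O, W) = √2*√W (B(O, W) = √(2*W) = √2*√W)
y(A) = 19 (y(A) = -1 - 5*(-4) = -1 + 20 = 19)
(y(B(0, 2)) - 44) - 294 = (19 - 44) - 294 = -25 - 294 = -319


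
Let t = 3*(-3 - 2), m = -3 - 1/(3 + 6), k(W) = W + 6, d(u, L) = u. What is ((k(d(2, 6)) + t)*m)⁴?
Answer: 1475789056/6561 ≈ 2.2493e+5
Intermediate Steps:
k(W) = 6 + W
m = -28/9 (m = -3 - 1/9 = -3 - 1*⅑ = -3 - ⅑ = -28/9 ≈ -3.1111)
t = -15 (t = 3*(-5) = -15)
((k(d(2, 6)) + t)*m)⁴ = (((6 + 2) - 15)*(-28/9))⁴ = ((8 - 15)*(-28/9))⁴ = (-7*(-28/9))⁴ = (196/9)⁴ = 1475789056/6561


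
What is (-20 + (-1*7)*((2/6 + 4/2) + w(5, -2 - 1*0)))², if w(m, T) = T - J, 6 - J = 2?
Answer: 289/9 ≈ 32.111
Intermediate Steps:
J = 4 (J = 6 - 1*2 = 6 - 2 = 4)
w(m, T) = -4 + T (w(m, T) = T - 1*4 = T - 4 = -4 + T)
(-20 + (-1*7)*((2/6 + 4/2) + w(5, -2 - 1*0)))² = (-20 + (-1*7)*((2/6 + 4/2) + (-4 + (-2 - 1*0))))² = (-20 - 7*((2*(⅙) + 4*(½)) + (-4 + (-2 + 0))))² = (-20 - 7*((⅓ + 2) + (-4 - 2)))² = (-20 - 7*(7/3 - 6))² = (-20 - 7*(-11/3))² = (-20 + 77/3)² = (17/3)² = 289/9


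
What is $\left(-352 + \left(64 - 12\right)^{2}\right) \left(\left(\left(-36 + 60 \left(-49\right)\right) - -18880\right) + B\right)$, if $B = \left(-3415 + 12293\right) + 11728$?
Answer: $85871520$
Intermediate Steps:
$B = 20606$ ($B = 8878 + 11728 = 20606$)
$\left(-352 + \left(64 - 12\right)^{2}\right) \left(\left(\left(-36 + 60 \left(-49\right)\right) - -18880\right) + B\right) = \left(-352 + \left(64 - 12\right)^{2}\right) \left(\left(\left(-36 + 60 \left(-49\right)\right) - -18880\right) + 20606\right) = \left(-352 + 52^{2}\right) \left(\left(\left(-36 - 2940\right) + 18880\right) + 20606\right) = \left(-352 + 2704\right) \left(\left(-2976 + 18880\right) + 20606\right) = 2352 \left(15904 + 20606\right) = 2352 \cdot 36510 = 85871520$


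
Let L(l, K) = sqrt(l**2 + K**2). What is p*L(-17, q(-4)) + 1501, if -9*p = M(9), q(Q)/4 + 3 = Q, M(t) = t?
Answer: 1501 - sqrt(1073) ≈ 1468.2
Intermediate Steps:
q(Q) = -12 + 4*Q
p = -1 (p = -1/9*9 = -1)
L(l, K) = sqrt(K**2 + l**2)
p*L(-17, q(-4)) + 1501 = -sqrt((-12 + 4*(-4))**2 + (-17)**2) + 1501 = -sqrt((-12 - 16)**2 + 289) + 1501 = -sqrt((-28)**2 + 289) + 1501 = -sqrt(784 + 289) + 1501 = -sqrt(1073) + 1501 = 1501 - sqrt(1073)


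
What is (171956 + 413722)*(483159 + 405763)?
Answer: 520622059116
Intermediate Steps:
(171956 + 413722)*(483159 + 405763) = 585678*888922 = 520622059116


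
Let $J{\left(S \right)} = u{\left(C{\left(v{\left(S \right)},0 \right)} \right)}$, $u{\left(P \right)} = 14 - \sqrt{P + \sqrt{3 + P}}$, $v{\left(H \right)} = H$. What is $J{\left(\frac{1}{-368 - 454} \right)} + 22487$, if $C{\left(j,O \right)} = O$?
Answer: $22501 - \sqrt[4]{3} \approx 22500.0$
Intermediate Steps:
$J{\left(S \right)} = 14 - \sqrt[4]{3}$ ($J{\left(S \right)} = 14 - \sqrt{0 + \sqrt{3 + 0}} = 14 - \sqrt{0 + \sqrt{3}} = 14 - \sqrt{\sqrt{3}} = 14 - \sqrt[4]{3}$)
$J{\left(\frac{1}{-368 - 454} \right)} + 22487 = \left(14 - \sqrt[4]{3}\right) + 22487 = 22501 - \sqrt[4]{3}$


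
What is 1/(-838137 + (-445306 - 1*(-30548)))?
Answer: -1/1252895 ≈ -7.9815e-7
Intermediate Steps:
1/(-838137 + (-445306 - 1*(-30548))) = 1/(-838137 + (-445306 + 30548)) = 1/(-838137 - 414758) = 1/(-1252895) = -1/1252895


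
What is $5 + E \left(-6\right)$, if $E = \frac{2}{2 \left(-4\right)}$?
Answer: $\frac{13}{2} \approx 6.5$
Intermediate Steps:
$E = - \frac{1}{4}$ ($E = \frac{2}{-8} = 2 \left(- \frac{1}{8}\right) = - \frac{1}{4} \approx -0.25$)
$5 + E \left(-6\right) = 5 - - \frac{3}{2} = 5 + \frac{3}{2} = \frac{13}{2}$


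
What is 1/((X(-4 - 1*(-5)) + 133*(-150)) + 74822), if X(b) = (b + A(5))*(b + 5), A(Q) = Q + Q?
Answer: 1/54938 ≈ 1.8202e-5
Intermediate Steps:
A(Q) = 2*Q
X(b) = (5 + b)*(10 + b) (X(b) = (b + 2*5)*(b + 5) = (b + 10)*(5 + b) = (10 + b)*(5 + b) = (5 + b)*(10 + b))
1/((X(-4 - 1*(-5)) + 133*(-150)) + 74822) = 1/(((50 + (-4 - 1*(-5))**2 + 15*(-4 - 1*(-5))) + 133*(-150)) + 74822) = 1/(((50 + (-4 + 5)**2 + 15*(-4 + 5)) - 19950) + 74822) = 1/(((50 + 1**2 + 15*1) - 19950) + 74822) = 1/(((50 + 1 + 15) - 19950) + 74822) = 1/((66 - 19950) + 74822) = 1/(-19884 + 74822) = 1/54938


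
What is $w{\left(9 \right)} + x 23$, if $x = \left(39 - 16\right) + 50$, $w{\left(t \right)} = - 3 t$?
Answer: $1652$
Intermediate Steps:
$x = 73$ ($x = 23 + 50 = 73$)
$w{\left(9 \right)} + x 23 = \left(-3\right) 9 + 73 \cdot 23 = -27 + 1679 = 1652$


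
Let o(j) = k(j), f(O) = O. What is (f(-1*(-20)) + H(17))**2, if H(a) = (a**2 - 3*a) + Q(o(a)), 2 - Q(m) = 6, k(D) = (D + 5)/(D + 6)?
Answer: 64516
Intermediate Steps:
k(D) = (5 + D)/(6 + D)
o(j) = (5 + j)/(6 + j)
Q(m) = -4 (Q(m) = 2 - 1*6 = 2 - 6 = -4)
H(a) = -4 + a**2 - 3*a (H(a) = (a**2 - 3*a) - 4 = -4 + a**2 - 3*a)
(f(-1*(-20)) + H(17))**2 = (-1*(-20) + (-4 + 17**2 - 3*17))**2 = (20 + (-4 + 289 - 51))**2 = (20 + 234)**2 = 254**2 = 64516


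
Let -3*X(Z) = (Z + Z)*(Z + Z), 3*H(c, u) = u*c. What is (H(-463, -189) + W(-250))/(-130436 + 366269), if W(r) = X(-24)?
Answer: 9467/78611 ≈ 0.12043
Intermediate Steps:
H(c, u) = c*u/3 (H(c, u) = (u*c)/3 = (c*u)/3 = c*u/3)
X(Z) = -4*Z**2/3 (X(Z) = -(Z + Z)*(Z + Z)/3 = -2*Z*2*Z/3 = -4*Z**2/3)
W(r) = -768 (W(r) = -4/3*(-24)**2 = -4/3*576 = -768)
(H(-463, -189) + W(-250))/(-130436 + 366269) = ((1/3)*(-463)*(-189) - 768)/(-130436 + 366269) = (29169 - 768)/235833 = 28401*(1/235833) = 9467/78611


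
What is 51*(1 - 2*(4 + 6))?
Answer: -969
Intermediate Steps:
51*(1 - 2*(4 + 6)) = 51*(1 - 2*10) = 51*(1 - 20) = 51*(-19) = -969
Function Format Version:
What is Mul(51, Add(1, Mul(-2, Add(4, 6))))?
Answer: -969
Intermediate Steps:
Mul(51, Add(1, Mul(-2, Add(4, 6)))) = Mul(51, Add(1, Mul(-2, 10))) = Mul(51, Add(1, -20)) = Mul(51, -19) = -969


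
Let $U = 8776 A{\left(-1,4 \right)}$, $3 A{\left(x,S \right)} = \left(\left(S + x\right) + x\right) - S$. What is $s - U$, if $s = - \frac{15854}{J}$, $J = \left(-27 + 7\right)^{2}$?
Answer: $\frac{3486619}{600} \approx 5811.0$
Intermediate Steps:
$J = 400$ ($J = \left(-20\right)^{2} = 400$)
$A{\left(x,S \right)} = \frac{2 x}{3}$ ($A{\left(x,S \right)} = \frac{\left(\left(S + x\right) + x\right) - S}{3} = \frac{\left(S + 2 x\right) - S}{3} = \frac{2 x}{3}$)
$s = - \frac{7927}{200}$ ($s = - \frac{15854}{400} = \left(-15854\right) \frac{1}{400} = - \frac{7927}{200} \approx -39.635$)
$U = - \frac{17552}{3}$ ($U = 8776 \cdot \frac{2}{3} \left(-1\right) = 8776 \left(- \frac{2}{3}\right) = - \frac{17552}{3} \approx -5850.7$)
$s - U = - \frac{7927}{200} - - \frac{17552}{3} = - \frac{7927}{200} + \frac{17552}{3} = \frac{3486619}{600}$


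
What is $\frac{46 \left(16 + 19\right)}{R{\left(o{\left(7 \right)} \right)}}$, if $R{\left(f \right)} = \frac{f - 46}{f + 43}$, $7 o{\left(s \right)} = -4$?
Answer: $- \frac{239085}{163} \approx -1466.8$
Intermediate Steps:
$o{\left(s \right)} = - \frac{4}{7}$ ($o{\left(s \right)} = \frac{1}{7} \left(-4\right) = - \frac{4}{7}$)
$R{\left(f \right)} = \frac{-46 + f}{43 + f}$
$\frac{46 \left(16 + 19\right)}{R{\left(o{\left(7 \right)} \right)}} = \frac{46 \left(16 + 19\right)}{\frac{1}{43 - \frac{4}{7}} \left(-46 - \frac{4}{7}\right)} = \frac{46 \cdot 35}{\frac{1}{\frac{297}{7}} \left(- \frac{326}{7}\right)} = \frac{1610}{\frac{7}{297} \left(- \frac{326}{7}\right)} = \frac{1610}{- \frac{326}{297}} = 1610 \left(- \frac{297}{326}\right) = - \frac{239085}{163}$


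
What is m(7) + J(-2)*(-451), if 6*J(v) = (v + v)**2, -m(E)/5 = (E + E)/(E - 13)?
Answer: -1191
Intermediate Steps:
m(E) = -10*E/(-13 + E) (m(E) = -5*(E + E)/(E - 13) = -5*2*E/(-13 + E) = -10*E/(-13 + E))
J(v) = 2*v**2/3 (J(v) = (v + v)**2/6 = (2*v)**2/6 = (4*v**2)/6 = 2*v**2/3)
m(7) + J(-2)*(-451) = -10*7/(-13 + 7) + ((2/3)*(-2)**2)*(-451) = -10*7/(-6) + ((2/3)*4)*(-451) = -10*7*(-1/6) + (8/3)*(-451) = 35/3 - 3608/3 = -1191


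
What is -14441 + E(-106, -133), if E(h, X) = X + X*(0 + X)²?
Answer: -2367211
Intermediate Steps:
E(h, X) = X + X³ (E(h, X) = X + X*X² = X + X³)
-14441 + E(-106, -133) = -14441 + (-133 + (-133)³) = -14441 + (-133 - 2352637) = -14441 - 2352770 = -2367211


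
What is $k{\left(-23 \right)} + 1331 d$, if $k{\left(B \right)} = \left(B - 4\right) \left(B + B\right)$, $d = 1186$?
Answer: $1579808$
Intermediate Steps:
$k{\left(B \right)} = 2 B \left(-4 + B\right)$ ($k{\left(B \right)} = \left(-4 + B\right) 2 B = 2 B \left(-4 + B\right)$)
$k{\left(-23 \right)} + 1331 d = 2 \left(-23\right) \left(-4 - 23\right) + 1331 \cdot 1186 = 2 \left(-23\right) \left(-27\right) + 1578566 = 1242 + 1578566 = 1579808$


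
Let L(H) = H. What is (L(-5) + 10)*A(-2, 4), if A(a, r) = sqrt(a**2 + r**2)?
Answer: 10*sqrt(5) ≈ 22.361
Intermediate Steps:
(L(-5) + 10)*A(-2, 4) = (-5 + 10)*sqrt((-2)**2 + 4**2) = 5*sqrt(4 + 16) = 5*sqrt(20) = 5*(2*sqrt(5)) = 10*sqrt(5)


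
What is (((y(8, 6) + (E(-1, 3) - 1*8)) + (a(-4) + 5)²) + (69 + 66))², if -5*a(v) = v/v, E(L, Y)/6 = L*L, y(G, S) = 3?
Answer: 15808576/625 ≈ 25294.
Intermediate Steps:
E(L, Y) = 6*L² (E(L, Y) = 6*(L*L) = 6*L²)
a(v) = -⅕ (a(v) = -v/(5*v) = -⅕*1 = -⅕)
(((y(8, 6) + (E(-1, 3) - 1*8)) + (a(-4) + 5)²) + (69 + 66))² = (((3 + (6*(-1)² - 1*8)) + (-⅕ + 5)²) + (69 + 66))² = (((3 + (6*1 - 8)) + (24/5)²) + 135)² = (((3 + (6 - 8)) + 576/25) + 135)² = (((3 - 2) + 576/25) + 135)² = ((1 + 576/25) + 135)² = (601/25 + 135)² = (3976/25)² = 15808576/625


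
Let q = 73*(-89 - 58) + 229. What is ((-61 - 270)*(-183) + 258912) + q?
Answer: 308983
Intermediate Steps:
q = -10502 (q = 73*(-147) + 229 = -10731 + 229 = -10502)
((-61 - 270)*(-183) + 258912) + q = ((-61 - 270)*(-183) + 258912) - 10502 = (-331*(-183) + 258912) - 10502 = (60573 + 258912) - 10502 = 319485 - 10502 = 308983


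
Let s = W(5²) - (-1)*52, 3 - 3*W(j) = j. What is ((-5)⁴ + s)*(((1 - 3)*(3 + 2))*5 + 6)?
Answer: -88396/3 ≈ -29465.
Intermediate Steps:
W(j) = 1 - j/3
s = 134/3 (s = (1 - ⅓*5²) - (-1)*52 = (1 - ⅓*25) - 1*(-52) = (1 - 25/3) + 52 = -22/3 + 52 = 134/3 ≈ 44.667)
((-5)⁴ + s)*(((1 - 3)*(3 + 2))*5 + 6) = ((-5)⁴ + 134/3)*(((1 - 3)*(3 + 2))*5 + 6) = (625 + 134/3)*(-2*5*5 + 6) = 2009*(-10*5 + 6)/3 = 2009*(-50 + 6)/3 = (2009/3)*(-44) = -88396/3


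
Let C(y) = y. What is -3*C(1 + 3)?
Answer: -12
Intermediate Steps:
-3*C(1 + 3) = -3*(1 + 3) = -3*4 = -12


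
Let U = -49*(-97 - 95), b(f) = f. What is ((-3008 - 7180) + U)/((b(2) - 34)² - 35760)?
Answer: 15/668 ≈ 0.022455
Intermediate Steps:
U = 9408 (U = -49*(-192) = 9408)
((-3008 - 7180) + U)/((b(2) - 34)² - 35760) = ((-3008 - 7180) + 9408)/((2 - 34)² - 35760) = (-10188 + 9408)/((-32)² - 35760) = -780/(1024 - 35760) = -780/(-34736) = -780*(-1/34736) = 15/668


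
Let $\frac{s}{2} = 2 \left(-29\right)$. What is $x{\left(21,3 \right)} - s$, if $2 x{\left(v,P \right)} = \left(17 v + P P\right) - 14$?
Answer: $292$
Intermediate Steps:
$x{\left(v,P \right)} = -7 + \frac{P^{2}}{2} + \frac{17 v}{2}$ ($x{\left(v,P \right)} = \frac{\left(17 v + P P\right) - 14}{2} = \frac{\left(17 v + P^{2}\right) - 14}{2} = \frac{\left(P^{2} + 17 v\right) - 14}{2} = \frac{-14 + P^{2} + 17 v}{2} = -7 + \frac{P^{2}}{2} + \frac{17 v}{2}$)
$s = -116$ ($s = 2 \cdot 2 \left(-29\right) = 2 \left(-58\right) = -116$)
$x{\left(21,3 \right)} - s = \left(-7 + \frac{3^{2}}{2} + \frac{17}{2} \cdot 21\right) - -116 = \left(-7 + \frac{1}{2} \cdot 9 + \frac{357}{2}\right) + 116 = \left(-7 + \frac{9}{2} + \frac{357}{2}\right) + 116 = 176 + 116 = 292$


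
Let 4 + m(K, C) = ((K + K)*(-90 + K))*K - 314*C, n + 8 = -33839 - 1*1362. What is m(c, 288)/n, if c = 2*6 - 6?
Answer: 96484/35209 ≈ 2.7403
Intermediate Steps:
n = -35209 (n = -8 + (-33839 - 1*1362) = -8 + (-33839 - 1362) = -8 - 35201 = -35209)
c = 6 (c = 12 - 6 = 6)
m(K, C) = -4 - 314*C + 2*K²*(-90 + K) (m(K, C) = -4 + (((K + K)*(-90 + K))*K - 314*C) = -4 + (((2*K)*(-90 + K))*K - 314*C) = -4 + ((2*K*(-90 + K))*K - 314*C) = -4 + (2*K²*(-90 + K) - 314*C) = -4 + (-314*C + 2*K²*(-90 + K)) = -4 - 314*C + 2*K²*(-90 + K))
m(c, 288)/n = (-4 - 314*288 - 180*6² + 2*6³)/(-35209) = (-4 - 90432 - 180*36 + 2*216)*(-1/35209) = (-4 - 90432 - 6480 + 432)*(-1/35209) = -96484*(-1/35209) = 96484/35209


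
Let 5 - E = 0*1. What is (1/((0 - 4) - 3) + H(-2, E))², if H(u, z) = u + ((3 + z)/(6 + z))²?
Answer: 1868689/717409 ≈ 2.6048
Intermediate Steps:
E = 5 (E = 5 - 0 = 5 - 1*0 = 5 + 0 = 5)
H(u, z) = u + (3 + z)²/(6 + z)² (H(u, z) = u + ((3 + z)/(6 + z))² = u + (3 + z)²/(6 + z)²)
(1/((0 - 4) - 3) + H(-2, E))² = (1/((0 - 4) - 3) + (-2 + (3 + 5)²/(6 + 5)²))² = (1/(-4 - 3) + (-2 + 8²/11²))² = (1/(-7) + (-2 + 64*(1/121)))² = (-⅐ + (-2 + 64/121))² = (-⅐ - 178/121)² = (-1367/847)² = 1868689/717409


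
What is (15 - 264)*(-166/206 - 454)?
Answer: 11664405/103 ≈ 1.1325e+5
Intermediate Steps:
(15 - 264)*(-166/206 - 454) = -249*(-166*1/206 - 454) = -249*(-83/103 - 454) = -249*(-46845/103) = 11664405/103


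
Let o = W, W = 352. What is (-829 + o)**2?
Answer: 227529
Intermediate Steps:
o = 352
(-829 + o)**2 = (-829 + 352)**2 = (-477)**2 = 227529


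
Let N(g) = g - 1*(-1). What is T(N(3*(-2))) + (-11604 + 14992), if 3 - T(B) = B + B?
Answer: 3401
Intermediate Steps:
N(g) = 1 + g (N(g) = g + 1 = 1 + g)
T(B) = 3 - 2*B (T(B) = 3 - (B + B) = 3 - 2*B)
T(N(3*(-2))) + (-11604 + 14992) = (3 - 2*(1 + 3*(-2))) + (-11604 + 14992) = (3 - 2*(1 - 6)) + 3388 = (3 - 2*(-5)) + 3388 = (3 + 10) + 3388 = 13 + 3388 = 3401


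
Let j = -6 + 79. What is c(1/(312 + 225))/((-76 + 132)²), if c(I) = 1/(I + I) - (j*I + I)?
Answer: 288221/3368064 ≈ 0.085575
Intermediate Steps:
j = 73
c(I) = 1/(2*I) - 74*I (c(I) = 1/(I + I) - (73*I + I) = 1/(2*I) - 74*I)
c(1/(312 + 225))/((-76 + 132)²) = (1/(2*(1/(312 + 225))) - 74/(312 + 225))/((-76 + 132)²) = (1/(2*(1/537)) - 74/537)/(56²) = (1/(2*(1/537)) - 74*1/537)/3136 = ((½)*537 - 74/537)*(1/3136) = (537/2 - 74/537)*(1/3136) = (288221/1074)*(1/3136) = 288221/3368064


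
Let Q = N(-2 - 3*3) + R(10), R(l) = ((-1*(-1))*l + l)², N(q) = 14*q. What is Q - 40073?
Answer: -39827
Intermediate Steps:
R(l) = 4*l² (R(l) = (1*l + l)² = (l + l)² = (2*l)² = 4*l²)
Q = 246 (Q = 14*(-2 - 3*3) + 4*10² = 14*(-2 - 9) + 4*100 = 14*(-11) + 400 = -154 + 400 = 246)
Q - 40073 = 246 - 40073 = -39827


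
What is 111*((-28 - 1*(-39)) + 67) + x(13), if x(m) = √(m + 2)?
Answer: 8658 + √15 ≈ 8661.9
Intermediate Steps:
x(m) = √(2 + m)
111*((-28 - 1*(-39)) + 67) + x(13) = 111*((-28 - 1*(-39)) + 67) + √(2 + 13) = 111*((-28 + 39) + 67) + √15 = 111*(11 + 67) + √15 = 111*78 + √15 = 8658 + √15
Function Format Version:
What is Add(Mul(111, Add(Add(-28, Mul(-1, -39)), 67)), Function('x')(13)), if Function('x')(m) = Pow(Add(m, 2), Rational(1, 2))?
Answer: Add(8658, Pow(15, Rational(1, 2))) ≈ 8661.9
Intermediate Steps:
Function('x')(m) = Pow(Add(2, m), Rational(1, 2))
Add(Mul(111, Add(Add(-28, Mul(-1, -39)), 67)), Function('x')(13)) = Add(Mul(111, Add(Add(-28, Mul(-1, -39)), 67)), Pow(Add(2, 13), Rational(1, 2))) = Add(Mul(111, Add(Add(-28, 39), 67)), Pow(15, Rational(1, 2))) = Add(Mul(111, Add(11, 67)), Pow(15, Rational(1, 2))) = Add(Mul(111, 78), Pow(15, Rational(1, 2))) = Add(8658, Pow(15, Rational(1, 2)))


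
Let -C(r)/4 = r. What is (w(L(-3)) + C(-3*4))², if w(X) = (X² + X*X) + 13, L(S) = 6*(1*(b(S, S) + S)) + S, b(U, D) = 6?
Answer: 261121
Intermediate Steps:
C(r) = -4*r
L(S) = 36 + 7*S (L(S) = 6*(1*(6 + S)) + S = 6*(6 + S) + S = (36 + 6*S) + S = 36 + 7*S)
w(X) = 13 + 2*X² (w(X) = (X² + X²) + 13 = 2*X² + 13 = 13 + 2*X²)
(w(L(-3)) + C(-3*4))² = ((13 + 2*(36 + 7*(-3))²) - (-12)*4)² = ((13 + 2*(36 - 21)²) - 4*(-12))² = ((13 + 2*15²) + 48)² = ((13 + 2*225) + 48)² = ((13 + 450) + 48)² = (463 + 48)² = 511² = 261121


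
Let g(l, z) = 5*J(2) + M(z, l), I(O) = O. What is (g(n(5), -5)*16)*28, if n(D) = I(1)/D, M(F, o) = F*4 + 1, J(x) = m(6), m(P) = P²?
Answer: 72128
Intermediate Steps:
J(x) = 36 (J(x) = 6² = 36)
M(F, o) = 1 + 4*F (M(F, o) = 4*F + 1 = 1 + 4*F)
n(D) = 1/D
g(l, z) = 181 + 4*z (g(l, z) = 5*36 + (1 + 4*z) = 180 + (1 + 4*z) = 181 + 4*z)
(g(n(5), -5)*16)*28 = ((181 + 4*(-5))*16)*28 = ((181 - 20)*16)*28 = (161*16)*28 = 2576*28 = 72128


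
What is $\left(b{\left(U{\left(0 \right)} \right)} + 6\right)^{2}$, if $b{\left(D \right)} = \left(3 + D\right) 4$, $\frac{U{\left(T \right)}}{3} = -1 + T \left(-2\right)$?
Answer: $36$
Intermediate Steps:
$U{\left(T \right)} = -3 - 6 T$ ($U{\left(T \right)} = 3 \left(-1 + T \left(-2\right)\right) = 3 \left(-1 - 2 T\right) = -3 - 6 T$)
$b{\left(D \right)} = 12 + 4 D$
$\left(b{\left(U{\left(0 \right)} \right)} + 6\right)^{2} = \left(\left(12 + 4 \left(-3 - 0\right)\right) + 6\right)^{2} = \left(\left(12 + 4 \left(-3 + 0\right)\right) + 6\right)^{2} = \left(\left(12 + 4 \left(-3\right)\right) + 6\right)^{2} = \left(\left(12 - 12\right) + 6\right)^{2} = \left(0 + 6\right)^{2} = 6^{2} = 36$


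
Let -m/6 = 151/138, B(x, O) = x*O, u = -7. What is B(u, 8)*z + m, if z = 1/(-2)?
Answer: 493/23 ≈ 21.435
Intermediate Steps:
z = -½ (z = 1*(-½) = -½ ≈ -0.50000)
B(x, O) = O*x
m = -151/23 (m = -906/138 = -6*151/138 = -151/23 ≈ -6.5652)
B(u, 8)*z + m = (8*(-7))*(-½) - 151/23 = -56*(-½) - 151/23 = 28 - 151/23 = 493/23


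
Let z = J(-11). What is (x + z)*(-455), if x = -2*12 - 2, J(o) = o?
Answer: 16835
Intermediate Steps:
z = -11
x = -26 (x = -24 - 2 = -26)
(x + z)*(-455) = (-26 - 11)*(-455) = -37*(-455) = 16835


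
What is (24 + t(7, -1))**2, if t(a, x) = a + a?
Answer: 1444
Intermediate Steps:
t(a, x) = 2*a
(24 + t(7, -1))**2 = (24 + 2*7)**2 = (24 + 14)**2 = 38**2 = 1444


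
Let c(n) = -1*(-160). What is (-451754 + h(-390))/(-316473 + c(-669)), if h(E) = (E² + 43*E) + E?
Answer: 316814/316313 ≈ 1.0016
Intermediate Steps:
h(E) = E² + 44*E
c(n) = 160
(-451754 + h(-390))/(-316473 + c(-669)) = (-451754 - 390*(44 - 390))/(-316473 + 160) = (-451754 - 390*(-346))/(-316313) = (-451754 + 134940)*(-1/316313) = -316814*(-1/316313) = 316814/316313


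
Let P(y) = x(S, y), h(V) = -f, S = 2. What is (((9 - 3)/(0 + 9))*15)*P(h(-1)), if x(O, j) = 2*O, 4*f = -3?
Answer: 40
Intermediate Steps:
f = -¾ (f = (¼)*(-3) = -¾ ≈ -0.75000)
h(V) = ¾ (h(V) = -1*(-¾) = ¾)
P(y) = 4 (P(y) = 2*2 = 4)
(((9 - 3)/(0 + 9))*15)*P(h(-1)) = (((9 - 3)/(0 + 9))*15)*4 = ((6/9)*15)*4 = ((6*(⅑))*15)*4 = ((⅔)*15)*4 = 10*4 = 40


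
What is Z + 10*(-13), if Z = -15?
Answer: -145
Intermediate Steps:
Z + 10*(-13) = -15 + 10*(-13) = -15 - 130 = -145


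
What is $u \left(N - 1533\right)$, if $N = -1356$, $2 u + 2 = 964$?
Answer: $-1389609$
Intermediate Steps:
$u = 481$ ($u = -1 + \frac{1}{2} \cdot 964 = -1 + 482 = 481$)
$u \left(N - 1533\right) = 481 \left(-1356 - 1533\right) = 481 \left(-2889\right) = -1389609$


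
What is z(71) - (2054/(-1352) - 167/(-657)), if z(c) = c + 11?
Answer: 2844667/34164 ≈ 83.265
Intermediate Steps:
z(c) = 11 + c
z(71) - (2054/(-1352) - 167/(-657)) = (11 + 71) - (2054/(-1352) - 167/(-657)) = 82 - (2054*(-1/1352) - 167*(-1/657)) = 82 - (-79/52 + 167/657) = 82 - 1*(-43219/34164) = 82 + 43219/34164 = 2844667/34164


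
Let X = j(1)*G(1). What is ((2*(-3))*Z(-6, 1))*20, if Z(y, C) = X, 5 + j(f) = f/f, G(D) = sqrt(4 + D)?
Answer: 480*sqrt(5) ≈ 1073.3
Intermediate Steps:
j(f) = -4 (j(f) = -5 + f/f = -5 + 1 = -4)
X = -4*sqrt(5) (X = -4*sqrt(4 + 1) = -4*sqrt(5) ≈ -8.9443)
Z(y, C) = -4*sqrt(5)
((2*(-3))*Z(-6, 1))*20 = ((2*(-3))*(-4*sqrt(5)))*20 = -(-24)*sqrt(5)*20 = (24*sqrt(5))*20 = 480*sqrt(5)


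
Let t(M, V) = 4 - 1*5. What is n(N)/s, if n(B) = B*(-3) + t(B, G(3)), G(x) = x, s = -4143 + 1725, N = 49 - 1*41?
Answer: 25/2418 ≈ 0.010339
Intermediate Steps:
N = 8 (N = 49 - 41 = 8)
s = -2418
t(M, V) = -1 (t(M, V) = 4 - 5 = -1)
n(B) = -1 - 3*B (n(B) = B*(-3) - 1 = -3*B - 1 = -1 - 3*B)
n(N)/s = (-1 - 3*8)/(-2418) = (-1 - 24)*(-1/2418) = -25*(-1/2418) = 25/2418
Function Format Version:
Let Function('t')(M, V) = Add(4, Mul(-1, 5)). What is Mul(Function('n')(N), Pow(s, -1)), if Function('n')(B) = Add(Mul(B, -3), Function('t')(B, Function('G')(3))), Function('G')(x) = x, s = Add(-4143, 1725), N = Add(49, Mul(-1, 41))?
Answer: Rational(25, 2418) ≈ 0.010339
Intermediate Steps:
N = 8 (N = Add(49, -41) = 8)
s = -2418
Function('t')(M, V) = -1 (Function('t')(M, V) = Add(4, -5) = -1)
Function('n')(B) = Add(-1, Mul(-3, B)) (Function('n')(B) = Add(Mul(B, -3), -1) = Add(Mul(-3, B), -1) = Add(-1, Mul(-3, B)))
Mul(Function('n')(N), Pow(s, -1)) = Mul(Add(-1, Mul(-3, 8)), Pow(-2418, -1)) = Mul(Add(-1, -24), Rational(-1, 2418)) = Mul(-25, Rational(-1, 2418)) = Rational(25, 2418)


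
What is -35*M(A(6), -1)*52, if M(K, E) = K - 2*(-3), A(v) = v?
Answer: -21840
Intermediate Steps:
M(K, E) = 6 + K (M(K, E) = K + 6 = 6 + K)
-35*M(A(6), -1)*52 = -35*(6 + 6)*52 = -35*12*52 = -420*52 = -21840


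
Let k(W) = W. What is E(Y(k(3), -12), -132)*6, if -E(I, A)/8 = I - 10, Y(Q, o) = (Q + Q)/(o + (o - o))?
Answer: 504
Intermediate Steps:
Y(Q, o) = 2*Q/o (Y(Q, o) = (2*Q)/(o + 0) = (2*Q)/o = 2*Q/o)
E(I, A) = 80 - 8*I (E(I, A) = -8*(I - 10) = -8*(-10 + I) = 80 - 8*I)
E(Y(k(3), -12), -132)*6 = (80 - 16*3/(-12))*6 = (80 - 16*3*(-1)/12)*6 = (80 - 8*(-1/2))*6 = (80 + 4)*6 = 84*6 = 504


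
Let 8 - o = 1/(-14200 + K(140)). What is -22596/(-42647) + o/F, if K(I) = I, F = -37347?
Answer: 11860335959513/22393889376540 ≈ 0.52962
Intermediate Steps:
o = 112481/14060 (o = 8 - 1/(-14200 + 140) = 8 - 1/(-14060) = 8 - 1*(-1/14060) = 8 + 1/14060 = 112481/14060 ≈ 8.0001)
-22596/(-42647) + o/F = -22596/(-42647) + (112481/14060)/(-37347) = -22596*(-1/42647) + (112481/14060)*(-1/37347) = 22596/42647 - 112481/525098820 = 11860335959513/22393889376540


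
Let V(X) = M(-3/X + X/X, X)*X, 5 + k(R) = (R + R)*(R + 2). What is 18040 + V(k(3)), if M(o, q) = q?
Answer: 18665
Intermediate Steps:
k(R) = -5 + 2*R*(2 + R) (k(R) = -5 + (R + R)*(R + 2) = -5 + (2*R)*(2 + R) = -5 + 2*R*(2 + R))
V(X) = X**2 (V(X) = X*X = X**2)
18040 + V(k(3)) = 18040 + (-5 + 2*3**2 + 4*3)**2 = 18040 + (-5 + 2*9 + 12)**2 = 18040 + (-5 + 18 + 12)**2 = 18040 + 25**2 = 18040 + 625 = 18665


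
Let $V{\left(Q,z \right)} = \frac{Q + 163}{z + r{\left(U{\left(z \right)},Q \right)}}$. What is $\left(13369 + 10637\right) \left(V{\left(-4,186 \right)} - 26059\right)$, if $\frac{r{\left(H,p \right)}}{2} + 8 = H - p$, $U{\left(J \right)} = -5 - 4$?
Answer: $- \frac{50043879843}{80} \approx -6.2555 \cdot 10^{8}$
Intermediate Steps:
$U{\left(J \right)} = -9$
$r{\left(H,p \right)} = -16 - 2 p + 2 H$ ($r{\left(H,p \right)} = -16 + 2 \left(H - p\right) = -16 + \left(- 2 p + 2 H\right) = -16 - 2 p + 2 H$)
$V{\left(Q,z \right)} = \frac{163 + Q}{-34 + z - 2 Q}$ ($V{\left(Q,z \right)} = \frac{Q + 163}{z - \left(34 + 2 Q\right)} = \frac{163 + Q}{z - \left(34 + 2 Q\right)} = \frac{163 + Q}{-34 + z - 2 Q}$)
$\left(13369 + 10637\right) \left(V{\left(-4,186 \right)} - 26059\right) = \left(13369 + 10637\right) \left(\frac{163 - 4}{-34 + 186 - -8} - 26059\right) = 24006 \left(\frac{1}{-34 + 186 + 8} \cdot 159 - 26059\right) = 24006 \left(\frac{1}{160} \cdot 159 - 26059\right) = 24006 \left(\frac{159}{160} - 26059\right) = 24006 \left(- \frac{4169281}{160}\right) = - \frac{50043879843}{80}$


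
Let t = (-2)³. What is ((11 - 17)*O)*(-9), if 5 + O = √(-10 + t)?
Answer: -270 + 162*I*√2 ≈ -270.0 + 229.1*I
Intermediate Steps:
t = -8
O = -5 + 3*I*√2 (O = -5 + √(-10 - 8) = -5 + √(-18) = -5 + 3*I*√2 ≈ -5.0 + 4.2426*I)
((11 - 17)*O)*(-9) = ((11 - 17)*(-5 + 3*I*√2))*(-9) = -6*(-5 + 3*I*√2)*(-9) = (30 - 18*I*√2)*(-9) = -270 + 162*I*√2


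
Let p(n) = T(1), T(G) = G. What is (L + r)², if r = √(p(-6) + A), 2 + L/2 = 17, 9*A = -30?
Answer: (90 + I*√21)²/9 ≈ 897.67 + 91.651*I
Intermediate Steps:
p(n) = 1
A = -10/3 (A = (⅑)*(-30) = -10/3 ≈ -3.3333)
L = 30 (L = -4 + 2*17 = -4 + 34 = 30)
r = I*√21/3 (r = √(1 - 10/3) = √(-7/3) = I*√21/3 ≈ 1.5275*I)
(L + r)² = (30 + I*√21/3)²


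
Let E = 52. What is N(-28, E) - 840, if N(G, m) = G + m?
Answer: -816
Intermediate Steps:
N(-28, E) - 840 = (-28 + 52) - 840 = 24 - 840 = -816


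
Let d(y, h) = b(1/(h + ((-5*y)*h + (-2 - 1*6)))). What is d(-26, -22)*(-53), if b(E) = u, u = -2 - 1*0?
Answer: 106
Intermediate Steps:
u = -2 (u = -2 + 0 = -2)
b(E) = -2
d(y, h) = -2
d(-26, -22)*(-53) = -2*(-53) = 106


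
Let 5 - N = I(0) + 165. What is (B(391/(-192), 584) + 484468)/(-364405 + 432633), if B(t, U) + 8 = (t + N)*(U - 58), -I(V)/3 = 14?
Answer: 40446799/6549888 ≈ 6.1752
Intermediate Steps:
I(V) = -42 (I(V) = -3*14 = -42)
N = -118 (N = 5 - (-42 + 165) = 5 - 1*123 = 5 - 123 = -118)
B(t, U) = -8 + (-118 + t)*(-58 + U) (B(t, U) = -8 + (t - 118)*(U - 58) = -8 + (-118 + t)*(-58 + U))
(B(391/(-192), 584) + 484468)/(-364405 + 432633) = ((6836 - 118*584 - 22678/(-192) + 584*(391/(-192))) + 484468)/(-364405 + 432633) = ((6836 - 68912 - 22678*(-1)/192 + 584*(391*(-1/192))) + 484468)/68228 = ((6836 - 68912 - 58*(-391/192) + 584*(-391/192)) + 484468)*(1/68228) = ((6836 - 68912 + 11339/96 - 28543/24) + 484468)*(1/68228) = (-6062129/96 + 484468)*(1/68228) = (40446799/96)*(1/68228) = 40446799/6549888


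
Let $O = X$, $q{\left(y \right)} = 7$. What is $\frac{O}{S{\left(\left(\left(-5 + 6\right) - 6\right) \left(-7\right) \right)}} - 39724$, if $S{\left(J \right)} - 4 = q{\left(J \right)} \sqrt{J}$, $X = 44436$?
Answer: $- \frac{67668820}{1699} + \frac{311052 \sqrt{35}}{1699} \approx -38746.0$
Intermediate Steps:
$O = 44436$
$S{\left(J \right)} = 4 + 7 \sqrt{J}$
$\frac{O}{S{\left(\left(\left(-5 + 6\right) - 6\right) \left(-7\right) \right)}} - 39724 = \frac{44436}{4 + 7 \sqrt{\left(\left(-5 + 6\right) - 6\right) \left(-7\right)}} - 39724 = \frac{44436}{4 + 7 \sqrt{\left(1 - 6\right) \left(-7\right)}} - 39724 = \frac{44436}{4 + 7 \sqrt{\left(-5\right) \left(-7\right)}} - 39724 = \frac{44436}{4 + 7 \sqrt{35}} - 39724 = -39724 + \frac{44436}{4 + 7 \sqrt{35}}$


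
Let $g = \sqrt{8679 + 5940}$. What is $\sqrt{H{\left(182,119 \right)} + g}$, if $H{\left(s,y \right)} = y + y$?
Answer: $\sqrt{238 + \sqrt{14619}} \approx 18.945$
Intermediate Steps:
$H{\left(s,y \right)} = 2 y$
$g = \sqrt{14619} \approx 120.91$
$\sqrt{H{\left(182,119 \right)} + g} = \sqrt{2 \cdot 119 + \sqrt{14619}} = \sqrt{238 + \sqrt{14619}}$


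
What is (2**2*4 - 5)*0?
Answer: 0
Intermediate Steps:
(2**2*4 - 5)*0 = (4*4 - 5)*0 = (16 - 5)*0 = 11*0 = 0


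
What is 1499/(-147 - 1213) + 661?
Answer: 897461/1360 ≈ 659.90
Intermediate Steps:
1499/(-147 - 1213) + 661 = 1499/(-1360) + 661 = -1/1360*1499 + 661 = -1499/1360 + 661 = 897461/1360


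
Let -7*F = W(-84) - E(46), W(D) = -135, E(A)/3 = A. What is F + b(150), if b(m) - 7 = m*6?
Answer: 946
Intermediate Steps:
E(A) = 3*A
b(m) = 7 + 6*m (b(m) = 7 + m*6 = 7 + 6*m)
F = 39 (F = -(-135 - 3*46)/7 = -(-135 - 1*138)/7 = -(-135 - 138)/7 = -⅐*(-273) = 39)
F + b(150) = 39 + (7 + 6*150) = 39 + (7 + 900) = 39 + 907 = 946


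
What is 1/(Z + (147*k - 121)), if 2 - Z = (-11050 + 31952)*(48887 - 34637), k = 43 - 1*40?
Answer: -1/297853178 ≈ -3.3574e-9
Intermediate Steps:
k = 3 (k = 43 - 40 = 3)
Z = -297853498 (Z = 2 - (-11050 + 31952)*(48887 - 34637) = 2 - 20902*14250 = 2 - 1*297853500 = 2 - 297853500 = -297853498)
1/(Z + (147*k - 121)) = 1/(-297853498 + (147*3 - 121)) = 1/(-297853498 + (441 - 121)) = 1/(-297853498 + 320) = 1/(-297853178) = -1/297853178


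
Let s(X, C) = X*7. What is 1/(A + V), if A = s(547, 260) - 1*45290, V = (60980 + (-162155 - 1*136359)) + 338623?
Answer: 1/59628 ≈ 1.6771e-5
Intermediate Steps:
s(X, C) = 7*X
V = 101089 (V = (60980 + (-162155 - 136359)) + 338623 = (60980 - 298514) + 338623 = -237534 + 338623 = 101089)
A = -41461 (A = 7*547 - 1*45290 = 3829 - 45290 = -41461)
1/(A + V) = 1/(-41461 + 101089) = 1/59628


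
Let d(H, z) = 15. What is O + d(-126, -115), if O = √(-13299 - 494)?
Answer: 15 + I*√13793 ≈ 15.0 + 117.44*I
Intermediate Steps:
O = I*√13793 (O = √(-13793) = I*√13793 ≈ 117.44*I)
O + d(-126, -115) = I*√13793 + 15 = 15 + I*√13793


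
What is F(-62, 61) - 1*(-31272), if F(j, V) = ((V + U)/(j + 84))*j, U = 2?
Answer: 342039/11 ≈ 31094.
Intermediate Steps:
F(j, V) = j*(2 + V)/(84 + j) (F(j, V) = ((V + 2)/(j + 84))*j = ((2 + V)/(84 + j))*j = j*(2 + V)/(84 + j))
F(-62, 61) - 1*(-31272) = -62*(2 + 61)/(84 - 62) - 1*(-31272) = -62*63/22 + 31272 = -62*1/22*63 + 31272 = -1953/11 + 31272 = 342039/11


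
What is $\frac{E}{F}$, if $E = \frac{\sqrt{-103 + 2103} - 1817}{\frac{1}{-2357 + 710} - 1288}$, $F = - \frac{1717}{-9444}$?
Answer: $\frac{28262104956}{3642335629} - \frac{311085360 \sqrt{5}}{3642335629} \approx 7.5684$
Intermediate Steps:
$F = \frac{1717}{9444}$ ($F = \left(-1717\right) \left(- \frac{1}{9444}\right) = \frac{1717}{9444} \approx 0.18181$)
$E = \frac{2992599}{2121337} - \frac{32940 \sqrt{5}}{2121337}$ ($E = \frac{\sqrt{2000} - 1817}{\frac{1}{-1647} - 1288} = \frac{20 \sqrt{5} - 1817}{- \frac{1}{1647} - 1288} = \frac{-1817 + 20 \sqrt{5}}{- \frac{2121337}{1647}} = \left(-1817 + 20 \sqrt{5}\right) \left(- \frac{1647}{2121337}\right) = \frac{2992599}{2121337} - \frac{32940 \sqrt{5}}{2121337} \approx 1.376$)
$\frac{E}{F} = \frac{\frac{2992599}{2121337} - \frac{32940 \sqrt{5}}{2121337}}{\frac{1717}{9444}} = \left(\frac{2992599}{2121337} - \frac{32940 \sqrt{5}}{2121337}\right) \frac{9444}{1717} = \frac{28262104956}{3642335629} - \frac{311085360 \sqrt{5}}{3642335629}$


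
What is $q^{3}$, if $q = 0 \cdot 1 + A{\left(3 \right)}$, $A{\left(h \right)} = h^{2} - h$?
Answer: $216$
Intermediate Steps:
$q = 6$ ($q = 0 \cdot 1 + 3 \left(-1 + 3\right) = 0 + 3 \cdot 2 = 0 + 6 = 6$)
$q^{3} = 6^{3} = 216$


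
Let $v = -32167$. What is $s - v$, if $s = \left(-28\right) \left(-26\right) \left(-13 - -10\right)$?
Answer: $29983$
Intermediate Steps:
$s = -2184$ ($s = 728 \left(-13 + 10\right) = 728 \left(-3\right) = -2184$)
$s - v = -2184 - -32167 = -2184 + 32167 = 29983$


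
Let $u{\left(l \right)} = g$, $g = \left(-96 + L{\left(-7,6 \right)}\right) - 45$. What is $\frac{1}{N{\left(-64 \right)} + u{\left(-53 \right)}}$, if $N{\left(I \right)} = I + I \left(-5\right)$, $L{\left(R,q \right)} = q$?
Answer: $\frac{1}{121} \approx 0.0082645$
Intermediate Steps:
$N{\left(I \right)} = - 4 I$ ($N{\left(I \right)} = I - 5 I = - 4 I$)
$g = -135$ ($g = \left(-96 + 6\right) - 45 = -90 - 45 = -135$)
$u{\left(l \right)} = -135$
$\frac{1}{N{\left(-64 \right)} + u{\left(-53 \right)}} = \frac{1}{\left(-4\right) \left(-64\right) - 135} = \frac{1}{256 - 135} = \frac{1}{121}$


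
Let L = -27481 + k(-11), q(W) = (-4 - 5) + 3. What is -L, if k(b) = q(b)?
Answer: 27487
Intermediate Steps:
q(W) = -6 (q(W) = -9 + 3 = -6)
k(b) = -6
L = -27487 (L = -27481 - 6 = -27487)
-L = -1*(-27487) = 27487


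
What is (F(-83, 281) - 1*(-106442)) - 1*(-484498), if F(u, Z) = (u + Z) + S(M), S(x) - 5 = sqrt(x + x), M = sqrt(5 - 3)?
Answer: 591143 + 2**(3/4) ≈ 5.9115e+5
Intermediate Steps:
M = sqrt(2) ≈ 1.4142
S(x) = 5 + sqrt(2)*sqrt(x) (S(x) = 5 + sqrt(x + x) = 5 + sqrt(2*x) = 5 + sqrt(2)*sqrt(x))
F(u, Z) = 5 + Z + u + 2**(3/4) (F(u, Z) = (u + Z) + (5 + sqrt(2)*sqrt(sqrt(2))) = (Z + u) + (5 + sqrt(2)*2**(1/4)) = (Z + u) + (5 + 2**(3/4)) = 5 + Z + u + 2**(3/4))
(F(-83, 281) - 1*(-106442)) - 1*(-484498) = ((5 + 281 - 83 + 2**(3/4)) - 1*(-106442)) - 1*(-484498) = ((203 + 2**(3/4)) + 106442) + 484498 = (106645 + 2**(3/4)) + 484498 = 591143 + 2**(3/4)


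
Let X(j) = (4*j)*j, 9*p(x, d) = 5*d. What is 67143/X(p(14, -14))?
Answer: 5438583/19600 ≈ 277.48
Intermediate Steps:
p(x, d) = 5*d/9 (p(x, d) = (5*d)/9 = 5*d/9)
X(j) = 4*j²
67143/X(p(14, -14)) = 67143/((4*((5/9)*(-14))²)) = 67143/((4*(-70/9)²)) = 67143/((4*(4900/81))) = 67143/(19600/81) = 67143*(81/19600) = 5438583/19600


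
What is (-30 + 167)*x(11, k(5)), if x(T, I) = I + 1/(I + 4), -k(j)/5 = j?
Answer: -72062/21 ≈ -3431.5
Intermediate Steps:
k(j) = -5*j
x(T, I) = I + 1/(4 + I)
(-30 + 167)*x(11, k(5)) = (-30 + 167)*((1 + (-5*5)² + 4*(-5*5))/(4 - 5*5)) = 137*((1 + (-25)² + 4*(-25))/(4 - 25)) = 137*((1 + 625 - 100)/(-21)) = 137*(-1/21*526) = 137*(-526/21) = -72062/21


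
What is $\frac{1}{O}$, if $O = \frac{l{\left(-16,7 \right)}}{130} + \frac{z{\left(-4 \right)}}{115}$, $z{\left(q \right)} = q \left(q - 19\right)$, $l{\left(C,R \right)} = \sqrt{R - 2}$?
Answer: $\frac{13520}{10811} - \frac{130 \sqrt{5}}{10811} \approx 1.2237$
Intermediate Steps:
$l{\left(C,R \right)} = \sqrt{-2 + R}$
$z{\left(q \right)} = q \left(-19 + q\right)$
$O = \frac{4}{5} + \frac{\sqrt{5}}{130}$ ($O = \frac{\sqrt{-2 + 7}}{130} + \frac{\left(-4\right) \left(-19 - 4\right)}{115} = \sqrt{5} \cdot \frac{1}{130} + \left(-4\right) \left(-23\right) \frac{1}{115} = \frac{\sqrt{5}}{130} + 92 \cdot \frac{1}{115} = \frac{\sqrt{5}}{130} + \frac{4}{5} = \frac{4}{5} + \frac{\sqrt{5}}{130} \approx 0.8172$)
$\frac{1}{O} = \frac{1}{\frac{4}{5} + \frac{\sqrt{5}}{130}}$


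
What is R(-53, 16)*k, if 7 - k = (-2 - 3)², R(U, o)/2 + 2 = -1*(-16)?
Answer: -504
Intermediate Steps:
R(U, o) = 28 (R(U, o) = -4 + 2*(-1*(-16)) = -4 + 2*16 = -4 + 32 = 28)
k = -18 (k = 7 - (-2 - 3)² = 7 - 1*(-5)² = 7 - 1*25 = 7 - 25 = -18)
R(-53, 16)*k = 28*(-18) = -504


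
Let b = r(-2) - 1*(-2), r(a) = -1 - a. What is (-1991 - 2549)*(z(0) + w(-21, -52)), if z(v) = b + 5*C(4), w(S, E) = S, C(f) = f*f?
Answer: -281480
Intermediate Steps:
C(f) = f**2
b = 3 (b = (-1 - 1*(-2)) - 1*(-2) = (-1 + 2) + 2 = 1 + 2 = 3)
z(v) = 83 (z(v) = 3 + 5*4**2 = 3 + 5*16 = 3 + 80 = 83)
(-1991 - 2549)*(z(0) + w(-21, -52)) = (-1991 - 2549)*(83 - 21) = -4540*62 = -281480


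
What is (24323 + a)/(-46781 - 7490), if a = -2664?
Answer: -21659/54271 ≈ -0.39909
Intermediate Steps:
(24323 + a)/(-46781 - 7490) = (24323 - 2664)/(-46781 - 7490) = 21659/(-54271) = 21659*(-1/54271) = -21659/54271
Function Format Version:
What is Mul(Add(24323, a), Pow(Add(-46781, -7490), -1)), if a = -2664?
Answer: Rational(-21659, 54271) ≈ -0.39909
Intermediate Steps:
Mul(Add(24323, a), Pow(Add(-46781, -7490), -1)) = Mul(Add(24323, -2664), Pow(Add(-46781, -7490), -1)) = Mul(21659, Pow(-54271, -1)) = Mul(21659, Rational(-1, 54271)) = Rational(-21659, 54271)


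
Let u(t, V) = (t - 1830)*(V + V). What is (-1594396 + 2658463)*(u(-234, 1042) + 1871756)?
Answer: -2585278464540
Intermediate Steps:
u(t, V) = 2*V*(-1830 + t) (u(t, V) = (-1830 + t)*(2*V) = 2*V*(-1830 + t))
(-1594396 + 2658463)*(u(-234, 1042) + 1871756) = (-1594396 + 2658463)*(2*1042*(-1830 - 234) + 1871756) = 1064067*(2*1042*(-2064) + 1871756) = 1064067*(-4301376 + 1871756) = 1064067*(-2429620) = -2585278464540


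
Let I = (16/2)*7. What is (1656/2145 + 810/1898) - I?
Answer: -2860349/52195 ≈ -54.801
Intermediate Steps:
I = 56 (I = ((½)*16)*7 = 8*7 = 56)
(1656/2145 + 810/1898) - I = (1656/2145 + 810/1898) - 1*56 = (1656*(1/2145) + 810*(1/1898)) - 56 = (552/715 + 405/949) - 56 = 62571/52195 - 56 = -2860349/52195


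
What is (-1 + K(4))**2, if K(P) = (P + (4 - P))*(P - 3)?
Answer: 9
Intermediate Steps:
K(P) = -12 + 4*P (K(P) = 4*(-3 + P) = -12 + 4*P)
(-1 + K(4))**2 = (-1 + (-12 + 4*4))**2 = (-1 + (-12 + 16))**2 = (-1 + 4)**2 = 3**2 = 9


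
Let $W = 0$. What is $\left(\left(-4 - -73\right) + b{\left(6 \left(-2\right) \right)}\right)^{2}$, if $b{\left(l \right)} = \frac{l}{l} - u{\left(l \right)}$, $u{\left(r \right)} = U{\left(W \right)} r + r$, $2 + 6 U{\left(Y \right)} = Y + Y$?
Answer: $6084$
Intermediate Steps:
$U{\left(Y \right)} = - \frac{1}{3} + \frac{Y}{3}$ ($U{\left(Y \right)} = - \frac{1}{3} + \frac{Y + Y}{6} = - \frac{1}{3} + \frac{2 Y}{6} = - \frac{1}{3} + \frac{Y}{3}$)
$u{\left(r \right)} = \frac{2 r}{3}$ ($u{\left(r \right)} = \left(- \frac{1}{3} + \frac{1}{3} \cdot 0\right) r + r = \left(- \frac{1}{3} + 0\right) r + r = - \frac{r}{3} + r = \frac{2 r}{3}$)
$b{\left(l \right)} = 1 - \frac{2 l}{3}$ ($b{\left(l \right)} = \frac{l}{l} - \frac{2 l}{3} = 1 - \frac{2 l}{3}$)
$\left(\left(-4 - -73\right) + b{\left(6 \left(-2\right) \right)}\right)^{2} = \left(\left(-4 - -73\right) - \left(-1 + \frac{2 \cdot 6 \left(-2\right)}{3}\right)\right)^{2} = \left(\left(-4 + 73\right) + \left(1 - -8\right)\right)^{2} = \left(69 + \left(1 + 8\right)\right)^{2} = \left(69 + 9\right)^{2} = 78^{2} = 6084$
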